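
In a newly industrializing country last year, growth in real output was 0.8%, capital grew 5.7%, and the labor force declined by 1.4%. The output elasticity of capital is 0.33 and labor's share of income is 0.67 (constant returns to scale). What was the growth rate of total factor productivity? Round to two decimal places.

-0.14%

Labor's share = 1 − 0.33 = 0.67.
Capital: 0.33 × 5.7 = 1.881 pp.
The labor force: 0.67 × (-1.4) = -0.938 pp.
TFP growth = 0.8 − 0.943 = -0.143%.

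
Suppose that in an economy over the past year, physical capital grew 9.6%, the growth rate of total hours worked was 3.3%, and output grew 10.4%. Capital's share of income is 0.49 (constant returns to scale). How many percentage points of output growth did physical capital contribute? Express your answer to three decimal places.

4.704

Contribution = share × growth = 0.49 × 9.6 = 4.704 pp.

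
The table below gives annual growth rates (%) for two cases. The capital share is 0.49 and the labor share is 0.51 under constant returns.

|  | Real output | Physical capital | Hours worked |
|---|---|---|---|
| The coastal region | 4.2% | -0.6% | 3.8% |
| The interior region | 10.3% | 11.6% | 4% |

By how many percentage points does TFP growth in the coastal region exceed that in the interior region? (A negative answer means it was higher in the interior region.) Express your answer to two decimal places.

-0.02 percentage points

Labor's share = 1 − 0.49 = 0.51.
The coastal region: TFP = 4.2 + 0.294 − 1.938 = 2.556%.
The interior region: TFP = 10.3 − 5.684 − 2.04 = 2.576%.
Difference = 2.556 − (2.576) = -0.02 pp.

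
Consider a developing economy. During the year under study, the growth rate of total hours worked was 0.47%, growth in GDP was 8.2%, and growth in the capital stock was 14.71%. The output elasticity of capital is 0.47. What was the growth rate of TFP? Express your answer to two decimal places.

TFP growth was 1.04%.

Labor's share = 1 − 0.47 = 0.53.
The capital stock: 0.47 × 14.71 = 6.9137 pp.
Total hours worked: 0.53 × 0.47 = 0.2491 pp.
TFP growth = 8.2 − 7.1628 = 1.0372%.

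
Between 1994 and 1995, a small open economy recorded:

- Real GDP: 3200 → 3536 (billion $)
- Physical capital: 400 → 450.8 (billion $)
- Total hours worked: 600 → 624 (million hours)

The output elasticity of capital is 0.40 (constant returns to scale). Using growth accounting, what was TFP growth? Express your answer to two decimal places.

Real GDP growth = (3536 − 3200) / 3200 = 10.5%.
Physical capital growth = (450.8 − 400) / 400 = 12.7%.
Total hours worked growth = (624 − 600) / 600 = 4%.
Labor's share = 1 − 0.4 = 0.6.
Physical capital: 0.4 × 12.7 = 5.08 pp.
Total hours worked: 0.6 × 4 = 2.4 pp.
TFP growth = 10.5 − 7.48 = 3.02%.

3.02%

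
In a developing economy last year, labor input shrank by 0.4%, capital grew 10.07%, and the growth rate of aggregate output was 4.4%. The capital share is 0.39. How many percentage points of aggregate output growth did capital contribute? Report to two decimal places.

Contribution = share × growth = 0.39 × 10.07 = 3.9273 pp.

3.93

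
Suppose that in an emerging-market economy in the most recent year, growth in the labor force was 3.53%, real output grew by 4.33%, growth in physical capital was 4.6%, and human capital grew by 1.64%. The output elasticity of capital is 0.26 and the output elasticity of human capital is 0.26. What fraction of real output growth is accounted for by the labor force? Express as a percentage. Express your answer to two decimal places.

Labor's share = 1 − 0.26 − 0.26 = 0.48.
The labor force contributed 0.48 × 3.53 = 1.6944 pp.
Share of growth = 1.6944 / 4.33 × 100 = 39.1316%.

39.13%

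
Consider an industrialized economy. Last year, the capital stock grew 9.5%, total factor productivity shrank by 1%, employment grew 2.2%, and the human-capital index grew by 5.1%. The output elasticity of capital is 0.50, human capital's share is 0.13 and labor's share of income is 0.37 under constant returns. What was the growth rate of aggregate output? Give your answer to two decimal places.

Labor's share = 1 − 0.5 − 0.13 = 0.37.
The capital stock: 0.5 × 9.5 = 4.75 pp.
The human-capital index: 0.13 × 5.1 = 0.663 pp.
Employment: 0.37 × 2.2 = 0.814 pp.
Output growth = -1 + 6.227 = 5.227%.

5.23%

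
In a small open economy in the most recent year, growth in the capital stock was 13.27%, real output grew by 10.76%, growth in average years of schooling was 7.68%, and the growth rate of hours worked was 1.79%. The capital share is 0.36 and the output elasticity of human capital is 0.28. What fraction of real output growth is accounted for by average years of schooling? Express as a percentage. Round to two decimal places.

19.99%

Average years of schooling contributed 0.28 × 7.68 = 2.1504 pp.
Share of growth = 2.1504 / 10.76 × 100 = 19.9851%.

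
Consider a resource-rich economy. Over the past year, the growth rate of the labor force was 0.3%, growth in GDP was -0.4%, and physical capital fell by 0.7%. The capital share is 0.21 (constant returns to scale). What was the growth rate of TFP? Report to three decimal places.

-0.490%

Labor's share = 1 − 0.21 = 0.79.
Physical capital: 0.21 × (-0.7) = -0.147 pp.
The labor force: 0.79 × 0.3 = 0.237 pp.
TFP growth = -0.4 − 0.09 = -0.49%.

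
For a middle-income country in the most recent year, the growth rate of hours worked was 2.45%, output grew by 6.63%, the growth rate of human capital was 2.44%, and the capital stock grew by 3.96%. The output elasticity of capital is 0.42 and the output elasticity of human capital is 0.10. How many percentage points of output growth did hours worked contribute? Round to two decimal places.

Labor's share = 1 − 0.42 − 0.1 = 0.48.
Contribution = share × growth = 0.48 × 2.45 = 1.176 pp.

1.18 percentage points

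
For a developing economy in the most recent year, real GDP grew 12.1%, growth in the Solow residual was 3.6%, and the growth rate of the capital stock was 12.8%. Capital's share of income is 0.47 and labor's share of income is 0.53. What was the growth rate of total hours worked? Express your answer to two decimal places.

Total hours worked growth was 4.69%.

Labor's share = 1 − 0.47 = 0.53.
gY = gA + 0.47×12.8 + 0.53×g.
0.53×g = 12.1 − 3.6 − 6.016 = 2.484.
g = 2.484 / 0.53 = 4.6868%.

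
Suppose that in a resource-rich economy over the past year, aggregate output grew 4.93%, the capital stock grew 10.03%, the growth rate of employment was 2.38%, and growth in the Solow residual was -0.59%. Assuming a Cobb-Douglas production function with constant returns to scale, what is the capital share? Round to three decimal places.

0.410

gY = gA + α·gK + (1−α)·gL, so gY − gA − gL = α(gK − gL).
4.93 + 0.59 − 2.38 = α × (10.03 − 2.38).
3.14 = 7.65 α, so α = 0.41046.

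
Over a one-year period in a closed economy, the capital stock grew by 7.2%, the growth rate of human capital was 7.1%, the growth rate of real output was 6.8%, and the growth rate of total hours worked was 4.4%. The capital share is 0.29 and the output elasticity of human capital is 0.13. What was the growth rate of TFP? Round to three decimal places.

1.237%

Labor's share = 1 − 0.29 − 0.13 = 0.58.
The capital stock: 0.29 × 7.2 = 2.088 pp.
Human capital: 0.13 × 7.1 = 0.923 pp.
Total hours worked: 0.58 × 4.4 = 2.552 pp.
TFP growth = 6.8 − 5.563 = 1.237%.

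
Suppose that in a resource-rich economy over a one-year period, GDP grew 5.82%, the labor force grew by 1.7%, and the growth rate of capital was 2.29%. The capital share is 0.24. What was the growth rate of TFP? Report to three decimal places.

Labor's share = 1 − 0.24 = 0.76.
Capital: 0.24 × 2.29 = 0.5496 pp.
The labor force: 0.76 × 1.7 = 1.292 pp.
TFP growth = 5.82 − 1.8416 = 3.9784%.

3.978%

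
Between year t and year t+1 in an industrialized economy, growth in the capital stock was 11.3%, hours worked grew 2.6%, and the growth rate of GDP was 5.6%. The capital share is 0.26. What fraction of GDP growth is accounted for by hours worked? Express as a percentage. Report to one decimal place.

Hours worked accounted for 34.4% of growth.

Labor's share = 1 − 0.26 = 0.74.
Hours worked contributed 0.74 × 2.6 = 1.924 pp.
Share of growth = 1.924 / 5.6 × 100 = 34.357%.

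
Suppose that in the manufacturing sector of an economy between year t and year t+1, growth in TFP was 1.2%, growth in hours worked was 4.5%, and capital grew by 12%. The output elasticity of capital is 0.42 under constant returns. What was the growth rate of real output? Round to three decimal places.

Labor's share = 1 − 0.42 = 0.58.
Capital: 0.42 × 12 = 5.04 pp.
Hours worked: 0.58 × 4.5 = 2.61 pp.
Output growth = 1.2 + 7.65 = 8.85%.

8.850%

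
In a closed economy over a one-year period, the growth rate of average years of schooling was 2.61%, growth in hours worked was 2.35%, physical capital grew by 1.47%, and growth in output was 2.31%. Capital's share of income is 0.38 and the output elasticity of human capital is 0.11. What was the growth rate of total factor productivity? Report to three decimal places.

0.266%

Labor's share = 1 − 0.38 − 0.11 = 0.51.
Physical capital: 0.38 × 1.47 = 0.5586 pp.
Average years of schooling: 0.11 × 2.61 = 0.2871 pp.
Hours worked: 0.51 × 2.35 = 1.1985 pp.
TFP growth = 2.31 − 2.0442 = 0.2658%.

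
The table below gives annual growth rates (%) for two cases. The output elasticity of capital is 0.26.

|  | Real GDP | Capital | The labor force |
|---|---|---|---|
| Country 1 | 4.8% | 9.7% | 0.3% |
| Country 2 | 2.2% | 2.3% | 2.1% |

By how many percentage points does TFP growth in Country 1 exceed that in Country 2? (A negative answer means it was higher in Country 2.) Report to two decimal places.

2.01 percentage points

Labor's share = 1 − 0.26 = 0.74.
Country 1: TFP = 4.8 − 2.522 − 0.222 = 2.056%.
Country 2: TFP = 2.2 − 0.598 − 1.554 = 0.048%.
Difference = 2.056 − (0.048) = 2.008 pp.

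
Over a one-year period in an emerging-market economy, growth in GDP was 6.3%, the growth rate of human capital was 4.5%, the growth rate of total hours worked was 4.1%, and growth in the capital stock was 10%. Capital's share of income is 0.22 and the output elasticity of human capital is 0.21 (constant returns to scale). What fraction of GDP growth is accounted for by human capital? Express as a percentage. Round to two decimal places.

Human capital contributed 0.21 × 4.5 = 0.945 pp.
Share of growth = 0.945 / 6.3 × 100 = 15%.

15.00%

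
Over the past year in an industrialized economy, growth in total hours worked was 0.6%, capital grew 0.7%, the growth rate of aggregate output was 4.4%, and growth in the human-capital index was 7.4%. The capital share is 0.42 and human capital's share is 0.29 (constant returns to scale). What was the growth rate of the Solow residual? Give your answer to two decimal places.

Labor's share = 1 − 0.42 − 0.29 = 0.29.
Capital: 0.42 × 0.7 = 0.294 pp.
The human-capital index: 0.29 × 7.4 = 2.146 pp.
Total hours worked: 0.29 × 0.6 = 0.174 pp.
TFP growth = 4.4 − 2.614 = 1.786%.

1.79%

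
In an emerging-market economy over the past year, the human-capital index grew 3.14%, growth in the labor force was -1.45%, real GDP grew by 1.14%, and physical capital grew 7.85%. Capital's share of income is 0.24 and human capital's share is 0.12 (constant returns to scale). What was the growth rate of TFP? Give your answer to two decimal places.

-0.19%

Labor's share = 1 − 0.24 − 0.12 = 0.64.
Physical capital: 0.24 × 7.85 = 1.884 pp.
The human-capital index: 0.12 × 3.14 = 0.3768 pp.
The labor force: 0.64 × (-1.45) = -0.928 pp.
TFP growth = 1.14 − 1.3328 = -0.1928%.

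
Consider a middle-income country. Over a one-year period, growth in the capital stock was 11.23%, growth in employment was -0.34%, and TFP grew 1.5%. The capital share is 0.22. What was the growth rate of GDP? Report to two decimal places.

Labor's share = 1 − 0.22 = 0.78.
The capital stock: 0.22 × 11.23 = 2.4706 pp.
Employment: 0.78 × (-0.34) = -0.2652 pp.
Output growth = 1.5 + 2.2054 = 3.7054%.

3.71%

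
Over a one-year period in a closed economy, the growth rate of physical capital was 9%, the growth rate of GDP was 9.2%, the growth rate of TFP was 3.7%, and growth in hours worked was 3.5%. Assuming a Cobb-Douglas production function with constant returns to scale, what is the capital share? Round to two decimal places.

gY = gA + α·gK + (1−α)·gL, so gY − gA − gL = α(gK − gL).
9.2 − 3.7 − 3.5 = α × (9 − 3.5).
2 = 5.5 α, so α = 0.3636.

The capital share is 0.36.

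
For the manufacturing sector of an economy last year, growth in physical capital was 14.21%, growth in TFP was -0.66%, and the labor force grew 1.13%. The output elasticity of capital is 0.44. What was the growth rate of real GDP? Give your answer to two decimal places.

Labor's share = 1 − 0.44 = 0.56.
Physical capital: 0.44 × 14.21 = 6.2524 pp.
The labor force: 0.56 × 1.13 = 0.6328 pp.
Output growth = -0.66 + 6.8852 = 6.2252%.

Real GDP growth was 6.23%.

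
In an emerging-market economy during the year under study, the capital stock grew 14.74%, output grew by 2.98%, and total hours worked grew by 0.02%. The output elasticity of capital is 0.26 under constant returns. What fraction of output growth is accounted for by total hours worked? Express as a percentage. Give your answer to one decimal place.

Total hours worked accounted for 0.5% of growth.

Labor's share = 1 − 0.26 = 0.74.
Total hours worked contributed 0.74 × 0.02 = 0.0148 pp.
Share of growth = 0.0148 / 2.98 × 100 = 0.497%.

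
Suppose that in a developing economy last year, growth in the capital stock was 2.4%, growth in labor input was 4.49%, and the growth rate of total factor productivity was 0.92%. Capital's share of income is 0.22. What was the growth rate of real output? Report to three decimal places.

Labor's share = 1 − 0.22 = 0.78.
The capital stock: 0.22 × 2.4 = 0.528 pp.
Labor input: 0.78 × 4.49 = 3.5022 pp.
Output growth = 0.92 + 4.0302 = 4.9502%.

Real output growth was 4.950%.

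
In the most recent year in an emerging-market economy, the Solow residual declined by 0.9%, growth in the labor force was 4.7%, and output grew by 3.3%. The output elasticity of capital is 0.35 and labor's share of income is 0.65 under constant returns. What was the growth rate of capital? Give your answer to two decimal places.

Capital growth was 3.27%.

Labor's share = 1 − 0.35 = 0.65.
gY = gA + 0.65×4.7 + 0.35×g.
0.35×g = 3.3 + 0.9 − 3.055 = 1.145.
g = 1.145 / 0.35 = 3.2714%.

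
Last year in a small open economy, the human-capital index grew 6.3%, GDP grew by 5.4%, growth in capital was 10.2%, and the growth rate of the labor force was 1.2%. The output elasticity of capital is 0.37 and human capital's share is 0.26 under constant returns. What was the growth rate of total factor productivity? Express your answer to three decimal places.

-0.456%

Labor's share = 1 − 0.37 − 0.26 = 0.37.
Capital: 0.37 × 10.2 = 3.774 pp.
The human-capital index: 0.26 × 6.3 = 1.638 pp.
The labor force: 0.37 × 1.2 = 0.444 pp.
TFP growth = 5.4 − 5.856 = -0.456%.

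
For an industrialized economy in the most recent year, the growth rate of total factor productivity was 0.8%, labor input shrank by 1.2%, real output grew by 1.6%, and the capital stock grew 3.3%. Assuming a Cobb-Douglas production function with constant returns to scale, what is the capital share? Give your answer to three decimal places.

gY = gA + α·gK + (1−α)·gL, so gY − gA − gL = α(gK − gL).
1.6 − 0.8 + 1.2 = α × (3.3 − (-1.2)).
2 = 4.5 α, so α = 0.44444.

The capital share is 0.444.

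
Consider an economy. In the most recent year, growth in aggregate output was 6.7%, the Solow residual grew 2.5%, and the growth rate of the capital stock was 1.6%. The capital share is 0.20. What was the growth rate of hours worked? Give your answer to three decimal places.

Hours worked growth was 4.850%.

Labor's share = 1 − 0.2 = 0.8.
gY = gA + 0.2×1.6 + 0.8×g.
0.8×g = 6.7 − 2.5 − 0.32 = 3.88.
g = 3.88 / 0.8 = 4.85%.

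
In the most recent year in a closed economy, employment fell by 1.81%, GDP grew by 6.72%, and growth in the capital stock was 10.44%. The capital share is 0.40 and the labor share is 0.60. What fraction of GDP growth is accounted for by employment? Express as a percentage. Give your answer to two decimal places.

Employment accounted for -16.16% of growth.

Labor's share = 1 − 0.4 = 0.6.
Employment contributed 0.6 × (-1.81) = -1.086 pp.
Share of growth = -1.086 / 6.72 × 100 = -16.1607%.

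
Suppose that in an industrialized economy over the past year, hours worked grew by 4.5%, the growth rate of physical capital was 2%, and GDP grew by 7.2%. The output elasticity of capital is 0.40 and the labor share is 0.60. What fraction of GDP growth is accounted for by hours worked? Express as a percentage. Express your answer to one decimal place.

Labor's share = 1 − 0.4 = 0.6.
Hours worked contributed 0.6 × 4.5 = 2.7 pp.
Share of growth = 2.7 / 7.2 × 100 = 37.5%.

37.5%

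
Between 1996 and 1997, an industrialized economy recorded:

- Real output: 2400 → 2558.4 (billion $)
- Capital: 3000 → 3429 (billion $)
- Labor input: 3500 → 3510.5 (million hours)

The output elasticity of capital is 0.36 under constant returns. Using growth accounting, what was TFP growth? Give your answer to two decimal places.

1.26%

Real output growth = (2558.4 − 2400) / 2400 = 6.6%.
Capital growth = (3429 − 3000) / 3000 = 14.3%.
Labor input growth = (3510.5 − 3500) / 3500 = 0.3%.
Labor's share = 1 − 0.36 = 0.64.
Capital: 0.36 × 14.3 = 5.148 pp.
Labor input: 0.64 × 0.3 = 0.192 pp.
TFP growth = 6.6 − 5.34 = 1.26%.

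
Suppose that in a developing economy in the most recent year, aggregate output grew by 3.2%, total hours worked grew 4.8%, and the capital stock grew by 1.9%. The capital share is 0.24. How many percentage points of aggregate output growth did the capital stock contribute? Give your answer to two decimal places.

0.46 pp

Contribution = share × growth = 0.24 × 1.9 = 0.456 pp.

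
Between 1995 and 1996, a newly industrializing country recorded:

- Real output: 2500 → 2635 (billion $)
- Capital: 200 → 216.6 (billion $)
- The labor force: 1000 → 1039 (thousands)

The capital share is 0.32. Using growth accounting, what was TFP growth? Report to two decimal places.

TFP growth was 0.09%.

Real output growth = (2635 − 2500) / 2500 = 5.4%.
Capital growth = (216.6 − 200) / 200 = 8.3%.
The labor force growth = (1039 − 1000) / 1000 = 3.9%.
Labor's share = 1 − 0.32 = 0.68.
Capital: 0.32 × 8.3 = 2.656 pp.
The labor force: 0.68 × 3.9 = 2.652 pp.
TFP growth = 5.4 − 5.308 = 0.092%.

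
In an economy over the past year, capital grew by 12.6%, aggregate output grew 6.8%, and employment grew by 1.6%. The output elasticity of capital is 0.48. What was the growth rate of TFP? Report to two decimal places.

-0.08%

Labor's share = 1 − 0.48 = 0.52.
Capital: 0.48 × 12.6 = 6.048 pp.
Employment: 0.52 × 1.6 = 0.832 pp.
TFP growth = 6.8 − 6.88 = -0.08%.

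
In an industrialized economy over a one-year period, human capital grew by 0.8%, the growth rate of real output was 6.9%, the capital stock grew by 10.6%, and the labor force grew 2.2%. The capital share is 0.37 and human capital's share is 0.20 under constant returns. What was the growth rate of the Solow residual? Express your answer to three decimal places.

The Solow residual grew 1.872%.

Labor's share = 1 − 0.37 − 0.2 = 0.43.
The capital stock: 0.37 × 10.6 = 3.922 pp.
Human capital: 0.2 × 0.8 = 0.16 pp.
The labor force: 0.43 × 2.2 = 0.946 pp.
TFP growth = 6.9 − 5.028 = 1.872%.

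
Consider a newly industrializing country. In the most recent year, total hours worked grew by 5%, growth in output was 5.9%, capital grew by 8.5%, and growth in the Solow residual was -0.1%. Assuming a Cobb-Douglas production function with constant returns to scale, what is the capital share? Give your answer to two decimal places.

gY = gA + α·gK + (1−α)·gL, so gY − gA − gL = α(gK − gL).
5.9 + 0.1 − 5 = α × (8.5 − 5).
1 = 3.5 α, so α = 0.2857.

α = 0.29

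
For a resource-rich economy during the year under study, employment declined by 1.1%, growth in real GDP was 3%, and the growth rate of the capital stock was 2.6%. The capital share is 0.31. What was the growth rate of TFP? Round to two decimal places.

Labor's share = 1 − 0.31 = 0.69.
The capital stock: 0.31 × 2.6 = 0.806 pp.
Employment: 0.69 × (-1.1) = -0.759 pp.
TFP growth = 3 − 0.047 = 2.953%.

2.95%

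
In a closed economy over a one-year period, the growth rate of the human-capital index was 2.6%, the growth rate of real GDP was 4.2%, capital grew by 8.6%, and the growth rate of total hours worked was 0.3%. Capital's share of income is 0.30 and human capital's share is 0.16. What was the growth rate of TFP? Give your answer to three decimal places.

Labor's share = 1 − 0.3 − 0.16 = 0.54.
Capital: 0.3 × 8.6 = 2.58 pp.
The human-capital index: 0.16 × 2.6 = 0.416 pp.
Total hours worked: 0.54 × 0.3 = 0.162 pp.
TFP growth = 4.2 − 3.158 = 1.042%.

1.042%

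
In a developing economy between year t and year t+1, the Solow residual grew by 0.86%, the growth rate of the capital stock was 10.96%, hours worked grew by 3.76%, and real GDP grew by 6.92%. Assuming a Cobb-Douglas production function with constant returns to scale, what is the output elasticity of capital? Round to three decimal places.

gY = gA + α·gK + (1−α)·gL, so gY − gA − gL = α(gK − gL).
6.92 − 0.86 − 3.76 = α × (10.96 − 3.76).
2.3 = 7.2 α, so α = 0.31944.

0.319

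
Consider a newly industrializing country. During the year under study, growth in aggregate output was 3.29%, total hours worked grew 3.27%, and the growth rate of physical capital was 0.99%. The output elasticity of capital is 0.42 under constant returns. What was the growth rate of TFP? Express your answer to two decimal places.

0.98%

Labor's share = 1 − 0.42 = 0.58.
Physical capital: 0.42 × 0.99 = 0.4158 pp.
Total hours worked: 0.58 × 3.27 = 1.8966 pp.
TFP growth = 3.29 − 2.3124 = 0.9776%.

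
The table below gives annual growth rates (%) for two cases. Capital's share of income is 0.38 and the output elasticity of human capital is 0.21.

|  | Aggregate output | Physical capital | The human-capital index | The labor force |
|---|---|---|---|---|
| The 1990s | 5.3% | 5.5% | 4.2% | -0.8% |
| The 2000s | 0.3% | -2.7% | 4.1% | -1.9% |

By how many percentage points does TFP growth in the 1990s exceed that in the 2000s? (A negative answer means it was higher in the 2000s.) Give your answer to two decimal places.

Labor's share = 1 − 0.38 − 0.21 = 0.41.
The 1990s: TFP = 5.3 − 2.09 − 0.882 + 0.328 = 2.656%.
The 2000s: TFP = 0.3 + 1.026 − 0.861 + 0.779 = 1.244%.
Difference = 2.656 − (1.244) = 1.412 pp.

1.41 percentage points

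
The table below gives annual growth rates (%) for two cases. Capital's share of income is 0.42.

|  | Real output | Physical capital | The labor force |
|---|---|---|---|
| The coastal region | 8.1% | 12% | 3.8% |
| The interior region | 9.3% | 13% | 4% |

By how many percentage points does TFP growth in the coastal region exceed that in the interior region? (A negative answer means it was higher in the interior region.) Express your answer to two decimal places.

-0.66 percentage points

Labor's share = 1 − 0.42 = 0.58.
The coastal region: TFP = 8.1 − 5.04 − 2.204 = 0.856%.
The interior region: TFP = 9.3 − 5.46 − 2.32 = 1.52%.
Difference = 0.856 − (1.52) = -0.664 pp.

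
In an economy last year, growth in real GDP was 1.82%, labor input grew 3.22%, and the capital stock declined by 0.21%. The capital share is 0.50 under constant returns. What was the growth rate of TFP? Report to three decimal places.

Labor's share = 1 − 0.5 = 0.5.
The capital stock: 0.5 × (-0.21) = -0.105 pp.
Labor input: 0.5 × 3.22 = 1.61 pp.
TFP growth = 1.82 − 1.505 = 0.315%.

0.315%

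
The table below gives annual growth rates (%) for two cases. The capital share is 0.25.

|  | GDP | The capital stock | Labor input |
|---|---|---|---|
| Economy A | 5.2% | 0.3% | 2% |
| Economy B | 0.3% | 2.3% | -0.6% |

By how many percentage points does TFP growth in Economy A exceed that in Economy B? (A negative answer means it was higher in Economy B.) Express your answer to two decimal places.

Labor's share = 1 − 0.25 = 0.75.
Economy A: TFP = 5.2 − 0.075 − 1.5 = 3.625%.
Economy B: TFP = 0.3 − 0.575 + 0.45 = 0.175%.
Difference = 3.625 − (0.175) = 3.45 pp.

3.45 percentage points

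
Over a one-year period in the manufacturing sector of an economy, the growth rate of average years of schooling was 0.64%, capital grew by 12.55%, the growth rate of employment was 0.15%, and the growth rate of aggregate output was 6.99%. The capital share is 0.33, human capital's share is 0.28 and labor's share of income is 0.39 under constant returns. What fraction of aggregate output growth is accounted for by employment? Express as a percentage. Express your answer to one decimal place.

Employment accounted for 0.8% of growth.

Labor's share = 1 − 0.33 − 0.28 = 0.39.
Employment contributed 0.39 × 0.15 = 0.0585 pp.
Share of growth = 0.0585 / 6.99 × 100 = 0.837%.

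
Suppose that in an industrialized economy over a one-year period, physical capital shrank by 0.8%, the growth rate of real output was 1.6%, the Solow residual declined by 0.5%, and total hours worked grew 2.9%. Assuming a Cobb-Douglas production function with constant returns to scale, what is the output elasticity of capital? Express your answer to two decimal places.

0.22

gY = gA + α·gK + (1−α)·gL, so gY − gA − gL = α(gK − gL).
1.6 + 0.5 − 2.9 = α × (-0.8 − 2.9).
-0.8 = -3.7 α, so α = 0.2162.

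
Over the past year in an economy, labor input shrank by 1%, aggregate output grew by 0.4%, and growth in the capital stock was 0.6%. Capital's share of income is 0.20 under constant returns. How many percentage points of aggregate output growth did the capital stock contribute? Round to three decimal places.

0.120

Contribution = share × growth = 0.2 × 0.6 = 0.12 pp.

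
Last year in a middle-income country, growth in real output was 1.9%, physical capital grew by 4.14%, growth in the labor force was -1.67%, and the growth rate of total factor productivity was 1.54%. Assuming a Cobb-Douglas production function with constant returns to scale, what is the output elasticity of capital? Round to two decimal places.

gY = gA + α·gK + (1−α)·gL, so gY − gA − gL = α(gK − gL).
1.9 − 1.54 + 1.67 = α × (4.14 − (-1.67)).
2.03 = 5.81 α, so α = 0.3494.

0.35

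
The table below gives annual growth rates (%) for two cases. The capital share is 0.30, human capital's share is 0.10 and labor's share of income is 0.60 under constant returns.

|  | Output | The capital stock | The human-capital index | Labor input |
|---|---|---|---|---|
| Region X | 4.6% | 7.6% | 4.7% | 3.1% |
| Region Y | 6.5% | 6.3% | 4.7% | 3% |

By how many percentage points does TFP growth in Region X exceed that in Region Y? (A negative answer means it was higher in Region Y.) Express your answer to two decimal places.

-2.35 percentage points

Labor's share = 1 − 0.3 − 0.1 = 0.6.
Region X: TFP = 4.6 − 2.28 − 0.47 − 1.86 = -0.01%.
Region Y: TFP = 6.5 − 1.89 − 0.47 − 1.8 = 2.34%.
Difference = -0.01 − (2.34) = -2.35 pp.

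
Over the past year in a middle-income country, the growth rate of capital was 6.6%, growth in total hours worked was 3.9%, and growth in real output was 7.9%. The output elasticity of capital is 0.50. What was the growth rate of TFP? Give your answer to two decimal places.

TFP growth was 2.65%.

Labor's share = 1 − 0.5 = 0.5.
Capital: 0.5 × 6.6 = 3.3 pp.
Total hours worked: 0.5 × 3.9 = 1.95 pp.
TFP growth = 7.9 − 5.25 = 2.65%.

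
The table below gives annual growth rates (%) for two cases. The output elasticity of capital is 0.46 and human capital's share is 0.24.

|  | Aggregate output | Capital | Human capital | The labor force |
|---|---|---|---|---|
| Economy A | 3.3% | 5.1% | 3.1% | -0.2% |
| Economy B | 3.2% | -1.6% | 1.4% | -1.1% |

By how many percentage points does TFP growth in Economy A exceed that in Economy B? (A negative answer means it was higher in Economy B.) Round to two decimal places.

-3.66 percentage points

Labor's share = 1 − 0.46 − 0.24 = 0.3.
Economy A: TFP = 3.3 − 2.346 − 0.744 + 0.06 = 0.27%.
Economy B: TFP = 3.2 + 0.736 − 0.336 + 0.33 = 3.93%.
Difference = 0.27 − (3.93) = -3.66 pp.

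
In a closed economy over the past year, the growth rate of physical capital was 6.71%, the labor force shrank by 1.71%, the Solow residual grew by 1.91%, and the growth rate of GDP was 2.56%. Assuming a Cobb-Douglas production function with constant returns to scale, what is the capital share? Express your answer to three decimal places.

0.280

gY = gA + α·gK + (1−α)·gL, so gY − gA − gL = α(gK − gL).
2.56 − 1.91 + 1.71 = α × (6.71 − (-1.71)).
2.36 = 8.42 α, so α = 0.28029.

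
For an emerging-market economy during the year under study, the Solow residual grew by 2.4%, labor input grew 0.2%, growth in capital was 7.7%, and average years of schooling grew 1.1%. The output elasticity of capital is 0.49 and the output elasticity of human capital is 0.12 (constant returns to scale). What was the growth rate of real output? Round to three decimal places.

Real output growth was 6.383%.

Labor's share = 1 − 0.49 − 0.12 = 0.39.
Capital: 0.49 × 7.7 = 3.773 pp.
Average years of schooling: 0.12 × 1.1 = 0.132 pp.
Labor input: 0.39 × 0.2 = 0.078 pp.
Output growth = 2.4 + 3.983 = 6.383%.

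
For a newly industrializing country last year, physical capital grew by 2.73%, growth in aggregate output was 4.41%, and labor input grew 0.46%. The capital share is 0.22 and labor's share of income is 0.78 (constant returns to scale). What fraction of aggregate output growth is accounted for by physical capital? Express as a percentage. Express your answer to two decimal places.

Physical capital contributed 0.22 × 2.73 = 0.6006 pp.
Share of growth = 0.6006 / 4.41 × 100 = 13.619%.

Physical capital accounted for 13.62% of growth.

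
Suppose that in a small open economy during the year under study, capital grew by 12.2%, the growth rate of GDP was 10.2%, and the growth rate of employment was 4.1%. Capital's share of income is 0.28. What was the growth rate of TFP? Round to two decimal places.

Labor's share = 1 − 0.28 = 0.72.
Capital: 0.28 × 12.2 = 3.416 pp.
Employment: 0.72 × 4.1 = 2.952 pp.
TFP growth = 10.2 − 6.368 = 3.832%.

3.83%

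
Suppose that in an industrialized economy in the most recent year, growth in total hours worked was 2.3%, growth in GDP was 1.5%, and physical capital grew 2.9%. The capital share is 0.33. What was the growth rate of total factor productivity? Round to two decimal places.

-1.00%

Labor's share = 1 − 0.33 = 0.67.
Physical capital: 0.33 × 2.9 = 0.957 pp.
Total hours worked: 0.67 × 2.3 = 1.541 pp.
TFP growth = 1.5 − 2.498 = -0.998%.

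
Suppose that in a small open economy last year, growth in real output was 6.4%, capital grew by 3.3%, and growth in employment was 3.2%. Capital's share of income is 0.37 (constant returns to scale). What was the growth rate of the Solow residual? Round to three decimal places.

3.163%

Labor's share = 1 − 0.37 = 0.63.
Capital: 0.37 × 3.3 = 1.221 pp.
Employment: 0.63 × 3.2 = 2.016 pp.
TFP growth = 6.4 − 3.237 = 3.163%.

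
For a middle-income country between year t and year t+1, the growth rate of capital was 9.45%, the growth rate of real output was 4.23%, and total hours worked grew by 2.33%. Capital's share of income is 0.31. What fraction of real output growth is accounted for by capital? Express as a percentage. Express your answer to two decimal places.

Capital contributed 0.31 × 9.45 = 2.9295 pp.
Share of growth = 2.9295 / 4.23 × 100 = 69.2553%.

Capital accounted for 69.26% of growth.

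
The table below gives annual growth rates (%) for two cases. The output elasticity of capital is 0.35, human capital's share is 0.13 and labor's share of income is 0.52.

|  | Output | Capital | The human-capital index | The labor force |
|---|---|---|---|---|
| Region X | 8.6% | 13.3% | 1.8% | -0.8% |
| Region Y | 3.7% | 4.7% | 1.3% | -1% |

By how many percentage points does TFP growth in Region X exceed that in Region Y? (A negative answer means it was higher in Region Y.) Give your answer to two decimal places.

Labor's share = 1 − 0.35 − 0.13 = 0.52.
Region X: TFP = 8.6 − 4.655 − 0.234 + 0.416 = 4.127%.
Region Y: TFP = 3.7 − 1.645 − 0.169 + 0.52 = 2.406%.
Difference = 4.127 − (2.406) = 1.721 pp.

1.72 percentage points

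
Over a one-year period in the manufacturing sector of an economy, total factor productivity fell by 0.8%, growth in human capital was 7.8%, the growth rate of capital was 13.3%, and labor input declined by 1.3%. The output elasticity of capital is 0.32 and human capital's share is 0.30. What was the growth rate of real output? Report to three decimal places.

Labor's share = 1 − 0.32 − 0.3 = 0.38.
Capital: 0.32 × 13.3 = 4.256 pp.
Human capital: 0.3 × 7.8 = 2.34 pp.
Labor input: 0.38 × (-1.3) = -0.494 pp.
Output growth = -0.8 + 6.102 = 5.302%.

5.302%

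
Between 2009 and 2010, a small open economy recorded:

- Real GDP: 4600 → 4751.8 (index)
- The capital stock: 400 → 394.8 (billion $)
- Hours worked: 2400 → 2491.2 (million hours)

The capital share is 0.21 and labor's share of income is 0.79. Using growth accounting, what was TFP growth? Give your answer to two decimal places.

Real GDP growth = (4751.8 − 4600) / 4600 = 3.3%.
The capital stock growth = (394.8 − 400) / 400 = -1.3%.
Hours worked growth = (2491.2 − 2400) / 2400 = 3.8%.
Labor's share = 1 − 0.21 = 0.79.
The capital stock: 0.21 × (-1.3) = -0.273 pp.
Hours worked: 0.79 × 3.8 = 3.002 pp.
TFP growth = 3.3 − 2.729 = 0.571%.

0.57%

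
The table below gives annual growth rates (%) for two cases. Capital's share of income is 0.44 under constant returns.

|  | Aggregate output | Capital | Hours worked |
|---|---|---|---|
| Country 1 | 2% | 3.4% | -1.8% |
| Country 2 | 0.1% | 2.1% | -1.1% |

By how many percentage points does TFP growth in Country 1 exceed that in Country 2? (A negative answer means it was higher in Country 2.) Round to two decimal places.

Labor's share = 1 − 0.44 = 0.56.
Country 1: TFP = 2 − 1.496 + 1.008 = 1.512%.
Country 2: TFP = 0.1 − 0.924 + 0.616 = -0.208%.
Difference = 1.512 − (-0.208) = 1.72 pp.

1.72 percentage points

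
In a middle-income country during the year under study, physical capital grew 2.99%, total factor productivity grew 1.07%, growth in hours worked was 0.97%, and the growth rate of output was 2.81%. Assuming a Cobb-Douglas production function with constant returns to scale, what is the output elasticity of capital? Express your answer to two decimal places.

gY = gA + α·gK + (1−α)·gL, so gY − gA − gL = α(gK − gL).
2.81 − 1.07 − 0.97 = α × (2.99 − 0.97).
0.77 = 2.02 α, so α = 0.3812.

0.38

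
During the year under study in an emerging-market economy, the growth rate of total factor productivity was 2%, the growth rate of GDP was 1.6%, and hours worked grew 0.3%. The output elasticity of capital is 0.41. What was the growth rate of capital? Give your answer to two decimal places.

-1.41%

Labor's share = 1 − 0.41 = 0.59.
gY = gA + 0.59×0.3 + 0.41×g.
0.41×g = 1.6 − 2 − 0.177 = -0.577.
g = -0.577 / 0.41 = -1.4073%.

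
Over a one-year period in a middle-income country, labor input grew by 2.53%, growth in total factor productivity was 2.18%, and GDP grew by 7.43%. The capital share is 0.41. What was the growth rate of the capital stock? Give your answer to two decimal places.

Labor's share = 1 − 0.41 = 0.59.
gY = gA + 0.59×2.53 + 0.41×g.
0.41×g = 7.43 − 2.18 − 1.4927 = 3.7573.
g = 3.7573 / 0.41 = 9.1641%.

The capital stock growth was 9.16%.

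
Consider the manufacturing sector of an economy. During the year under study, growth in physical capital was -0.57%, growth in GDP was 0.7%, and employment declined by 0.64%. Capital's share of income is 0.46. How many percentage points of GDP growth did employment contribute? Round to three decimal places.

-0.346 percentage points

Labor's share = 1 − 0.46 = 0.54.
Contribution = share × growth = 0.54 × (-0.64) = -0.3456 pp.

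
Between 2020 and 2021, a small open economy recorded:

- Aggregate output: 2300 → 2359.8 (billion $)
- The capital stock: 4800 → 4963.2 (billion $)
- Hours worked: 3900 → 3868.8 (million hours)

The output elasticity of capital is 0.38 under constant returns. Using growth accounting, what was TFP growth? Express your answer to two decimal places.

Aggregate output growth = (2359.8 − 2300) / 2300 = 2.6%.
The capital stock growth = (4963.2 − 4800) / 4800 = 3.4%.
Hours worked growth = (3868.8 − 3900) / 3900 = -0.8%.
Labor's share = 1 − 0.38 = 0.62.
The capital stock: 0.38 × 3.4 = 1.292 pp.
Hours worked: 0.62 × (-0.8) = -0.496 pp.
TFP growth = 2.6 − 0.796 = 1.804%.

1.80%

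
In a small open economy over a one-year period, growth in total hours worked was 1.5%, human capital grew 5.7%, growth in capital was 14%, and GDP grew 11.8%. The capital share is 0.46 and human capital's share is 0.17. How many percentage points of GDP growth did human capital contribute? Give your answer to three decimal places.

Contribution = share × growth = 0.17 × 5.7 = 0.969 pp.

0.969 percentage points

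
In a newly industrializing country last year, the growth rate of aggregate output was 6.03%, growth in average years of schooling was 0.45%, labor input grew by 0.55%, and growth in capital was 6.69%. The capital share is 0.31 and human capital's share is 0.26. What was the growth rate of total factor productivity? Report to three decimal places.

3.603%

Labor's share = 1 − 0.31 − 0.26 = 0.43.
Capital: 0.31 × 6.69 = 2.0739 pp.
Average years of schooling: 0.26 × 0.45 = 0.117 pp.
Labor input: 0.43 × 0.55 = 0.2365 pp.
TFP growth = 6.03 − 2.4274 = 3.6026%.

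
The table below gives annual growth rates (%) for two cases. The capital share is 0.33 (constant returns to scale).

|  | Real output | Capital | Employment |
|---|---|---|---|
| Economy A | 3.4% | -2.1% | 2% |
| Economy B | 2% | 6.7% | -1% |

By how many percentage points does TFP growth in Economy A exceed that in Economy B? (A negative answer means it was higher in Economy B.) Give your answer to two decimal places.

Labor's share = 1 − 0.33 = 0.67.
Economy A: TFP = 3.4 + 0.693 − 1.34 = 2.753%.
Economy B: TFP = 2 − 2.211 + 0.67 = 0.459%.
Difference = 2.753 − (0.459) = 2.294 pp.

2.29 percentage points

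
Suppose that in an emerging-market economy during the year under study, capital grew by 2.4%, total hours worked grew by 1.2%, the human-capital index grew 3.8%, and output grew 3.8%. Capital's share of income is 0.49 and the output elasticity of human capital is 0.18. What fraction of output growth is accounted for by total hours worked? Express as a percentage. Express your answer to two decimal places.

Labor's share = 1 − 0.49 − 0.18 = 0.33.
Total hours worked contributed 0.33 × 1.2 = 0.396 pp.
Share of growth = 0.396 / 3.8 × 100 = 10.4211%.

10.42%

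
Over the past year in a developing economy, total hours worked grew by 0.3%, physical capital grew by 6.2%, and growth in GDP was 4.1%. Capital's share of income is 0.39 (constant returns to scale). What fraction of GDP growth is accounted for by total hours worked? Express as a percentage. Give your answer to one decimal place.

Total hours worked accounted for 4.5% of growth.

Labor's share = 1 − 0.39 = 0.61.
Total hours worked contributed 0.61 × 0.3 = 0.183 pp.
Share of growth = 0.183 / 4.1 × 100 = 4.463%.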